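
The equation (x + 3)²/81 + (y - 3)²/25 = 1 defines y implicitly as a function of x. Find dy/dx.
Apply d/dx to both sides, remembering that y depends on x. Each occurrence of y therefore brings in a y' = dy/dx via the chain rule.

With F(x, y) equal to the left-hand side minus the right, differentiate F term by term:
  d/dx[(x + 3)^2/81] = 2x/81 + 2/27
  d/dx[(y - 3)^2/25] = 2·y'(y - 3)/25
  d/dx[-1] = 0
Adding these up, d/dx[F] = 0 becomes
  (2x/81 + 2/27) + (2y/25 - 6/25)·y' = 0,
so isolating y',
  dy/dx = -(2x/81 + 2/27)/(2y/25 - 6/25)
        = -(2(x + 3)/81)/(2(y - 3)/25) = 25(-x - 3)/(81(y - 3))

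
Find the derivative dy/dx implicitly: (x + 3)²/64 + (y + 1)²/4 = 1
Differentiate the relation implicitly: treat y = y(x) and apply the chain rule, so every y-derivative picks up a y' = dy/dx factor.

With everything moved to the left-hand side, differentiate term by term:
  d/dx[(x + 3)^2/64] = x/32 + 3/32
  d/dx[(y + 1)^2/4] = y'(y + 1)/2
  d/dx[-1] = 0

Separating the contributions that come from x directly and those that come through y:
  without y':      x/32 + 3/32
  multiplying y':  y/2 + 1/2

so (x/32 + 3/32) + (y/2 + 1/2)·y' = 0, and therefore
  dy/dx = -(x/32 + 3/32)/(y/2 + 1/2)
        = -((x + 3)/32)/((y + 1)/2) = (-x - 3)/(16(y + 1))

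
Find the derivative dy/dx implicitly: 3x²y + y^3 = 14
Differentiate both sides with respect to x, treating y as y(x). By the chain rule, any term containing y contributes a factor of y' = dy/dx when we differentiate it.

Move every term to one side and write the relation as F(x, y) = 0. Term by term,
  d/dx[3x^2y] = 3x^2·y' + 6xy
  d/dx[y^3] = 3y^2·y'
  d/dx[-14] = 0

The pieces without y' make up ∂F/∂x and the coefficient of y' is ∂F/∂y:
  ∂F/∂x = 6xy,
  ∂F/∂y = 3x^2 + 3y^2.

Since d/dx[F] = ∂F/∂x + (∂F/∂y)·y' = 0, solve for y':
  (∂F/∂y)·y' = -∂F/∂x
  dy/dx = -(∂F/∂x)/(∂F/∂y) = -(6xy)/(3x^2 + 3y^2) = -2xy/(x^2 + y^2)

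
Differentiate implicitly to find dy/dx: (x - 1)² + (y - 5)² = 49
Apply d/dx to both sides, remembering that y depends on x. Each occurrence of y therefore brings in a y' = dy/dx via the chain rule.

With F(x, y) equal to the left-hand side minus the right, differentiate F term by term:
  d/dx[(x - 1)^2] = 2x - 2
  d/dx[(y - 5)^2] = 2·y'(y - 5)
  d/dx[-49] = 0
Adding these up, d/dx[F] = 0 becomes
  (2x - 2) + (2y - 10)·y' = 0,
so isolating y',
  dy/dx = -(2x - 2)/(2y - 10) = (1 - x)/(y - 5)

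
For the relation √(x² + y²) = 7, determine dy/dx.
Differentiate both sides with respect to x, treating y as y(x). By the chain rule, any term containing y contributes a factor of y' = dy/dx when we differentiate it.

Move every term to one side and write the relation as F(x, y) = 0. Term by term,
  d/dx[√(x^2 + y^2)] = (x + y·y')/√(x^2 + y^2)
  d/dx[-7] = 0

The pieces without y' make up ∂F/∂x and the coefficient of y' is ∂F/∂y:
  ∂F/∂x = x/√(x^2 + y^2),
  ∂F/∂y = y/√(x^2 + y^2).

Since d/dx[F] = ∂F/∂x + (∂F/∂y)·y' = 0, solve for y':
  (∂F/∂y)·y' = -∂F/∂x
  dy/dx = -(∂F/∂x)/(∂F/∂y) = -(x/√(x^2 + y^2))/(y/√(x^2 + y^2)) = -x/y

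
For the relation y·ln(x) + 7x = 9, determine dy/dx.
Differentiate both sides with respect to x, treating y as y(x). By the chain rule, any term containing y contributes a factor of y' = dy/dx when we differentiate it.

Move every term to one side and write the relation as F(x, y) = 0. Term by term,
  d/dx[7x] = 7
  d/dx[y·ln(x)] = y'·ln(x) + y/x
  d/dx[-9] = 0

The pieces without y' make up ∂F/∂x and the coefficient of y' is ∂F/∂y:
  ∂F/∂x = 7 + y/x,
  ∂F/∂y = ln(x).

Since d/dx[F] = ∂F/∂x + (∂F/∂y)·y' = 0, solve for y':
  (∂F/∂y)·y' = -∂F/∂x
  dy/dx = -(∂F/∂x)/(∂F/∂y) = -(7 + y/x)/(ln(x))
        = -((7x + y)/x)/(ln(x)) = (-7x - y)/(x·ln(x))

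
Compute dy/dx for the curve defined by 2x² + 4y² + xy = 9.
Take d/dx of both sides. Since y is implicitly a function of x, the chain rule attaches a y' = dy/dx factor whenever we differentiate through y.

Set F(x, y) = (left side) − (right side), so the curve is F = 0. Differentiating each term of F:
  d/dx[2x^2] = 4x
  d/dx[xy] = x·y' + y
  d/dx[4y^2] = 8y·y'
  d/dx[-9] = 0

Collecting, the y'-free part is the partial derivative in x and the y' coefficient is the partial derivative in y:
  ∂F/∂x = 4x + y
  ∂F/∂y = x + 8y

so d/dx[F(x, y(x))] = ∂F/∂x + (∂F/∂y)·y' = 0. Rearranging,
  dy/dx = -(∂F/∂x)/(∂F/∂y) = -(4x + y)/(x + 8y) = (-4x - y)/(x + 8y)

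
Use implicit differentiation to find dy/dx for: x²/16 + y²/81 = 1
Differentiate the relation implicitly: treat y = y(x) and apply the chain rule, so every y-derivative picks up a y' = dy/dx factor.

With everything moved to the left-hand side, differentiate term by term:
  d/dx[x^2/16] = x/8
  d/dx[y^2/81] = 2y·y'/81
  d/dx[-1] = 0

Separating the contributions that come from x directly and those that come through y:
  without y':      x/8
  multiplying y':  2y/81

so (x/8) + (2y/81)·y' = 0, and therefore
  dy/dx = -(x/8)/(2y/81) = -81x/(16y)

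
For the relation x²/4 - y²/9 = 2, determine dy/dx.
Take d/dx of both sides. Since y is implicitly a function of x, the chain rule attaches a y' = dy/dx factor whenever we differentiate through y.

Set F(x, y) = (left side) − (right side), so the curve is F = 0. Differentiating each term of F:
  d/dx[x^2/4] = x/2
  d/dx[-y^2/9] = -2y·y'/9
  d/dx[-2] = 0

Collecting, the y'-free part is the partial derivative in x and the y' coefficient is the partial derivative in y:
  ∂F/∂x = x/2
  ∂F/∂y = -2y/9

so d/dx[F(x, y(x))] = ∂F/∂x + (∂F/∂y)·y' = 0. Rearranging,
  dy/dx = -(∂F/∂x)/(∂F/∂y) = -(x/2)/(-2y/9) = 9x/(4y)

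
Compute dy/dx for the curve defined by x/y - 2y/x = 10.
Differentiate the relation implicitly: treat y = y(x) and apply the chain rule, so every y-derivative picks up a y' = dy/dx factor.

With everything moved to the left-hand side, differentiate term by term:
  d/dx[x/y] = -x·y'/y^2 + 1/y
  d/dx[-2y/x] = -2·y'/x + 2y/x^2
  d/dx[-10] = 0

Separating the contributions that come from x directly and those that come through y:
  without y':      1/y + 2y/x^2
  multiplying y':  -x/y^2 - 2/x

so (1/y + 2y/x^2) + (-x/y^2 - 2/x)·y' = 0, and therefore
  dy/dx = -(1/y + 2y/x^2)/(-x/y^2 - 2/x)
        = -((x^2 + 2y^2)/(x^2y))/(-(x^2 + 2y^2)/(xy^2)) = y/x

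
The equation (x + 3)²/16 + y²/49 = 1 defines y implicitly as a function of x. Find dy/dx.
Take d/dx of both sides. Since y is implicitly a function of x, the chain rule attaches a y' = dy/dx factor whenever we differentiate through y.

Set F(x, y) = (left side) − (right side), so the curve is F = 0. Differentiating each term of F:
  d/dx[y^2/49] = 2y·y'/49
  d/dx[(x + 3)^2/16] = x/8 + 3/8
  d/dx[-1] = 0

Collecting, the y'-free part is the partial derivative in x and the y' coefficient is the partial derivative in y:
  ∂F/∂x = x/8 + 3/8
  ∂F/∂y = 2y/49

so d/dx[F(x, y(x))] = ∂F/∂x + (∂F/∂y)·y' = 0. Rearranging,
  dy/dx = -(∂F/∂x)/(∂F/∂y) = -(x/8 + 3/8)/(2y/49)
        = -((x + 3)/8)/(2y/49) = 49(-x - 3)/(16y)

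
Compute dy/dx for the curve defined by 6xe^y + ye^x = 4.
Take d/dx of both sides. Since y is implicitly a function of x, the chain rule attaches a y' = dy/dx factor whenever we differentiate through y.

Set F(x, y) = (left side) − (right side), so the curve is F = 0. Differentiating each term of F:
  d/dx[6x·e^(y)] = 6x·y'·e^(y) + 6e^(y)
  d/dx[y·e^(x)] = y·e^(x) + y'·e^(x)
  d/dx[-4] = 0

Collecting, the y'-free part is the partial derivative in x and the y' coefficient is the partial derivative in y:
  ∂F/∂x = y·e^(x) + 6e^(y)
  ∂F/∂y = 6x·e^(y) + e^(x)

so d/dx[F(x, y(x))] = ∂F/∂x + (∂F/∂y)·y' = 0. Rearranging,
  dy/dx = -(∂F/∂x)/(∂F/∂y) = -(y·e^(x) + 6e^(y))/(6x·e^(y) + e^(x)) = (-y·e^(x) - 6e^(y))/(6x·e^(y) + e^(x))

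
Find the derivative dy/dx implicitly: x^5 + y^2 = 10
Apply d/dx to both sides, remembering that y depends on x. Each occurrence of y therefore brings in a y' = dy/dx via the chain rule.

With F(x, y) equal to the left-hand side minus the right, differentiate F term by term:
  d/dx[x^5] = 5x^4
  d/dx[y^2] = 2y·y'
  d/dx[-10] = 0
Adding these up, d/dx[F] = 0 becomes
  (5x^4) + (2y)·y' = 0,
so isolating y',
  dy/dx = -(5x^4)/(2y) = -5x^4/(2y)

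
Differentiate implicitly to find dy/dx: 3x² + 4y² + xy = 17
Apply d/dx to both sides, remembering that y depends on x. Each occurrence of y therefore brings in a y' = dy/dx via the chain rule.

With F(x, y) equal to the left-hand side minus the right, differentiate F term by term:
  d/dx[3x^2] = 6x
  d/dx[xy] = x·y' + y
  d/dx[4y^2] = 8y·y'
  d/dx[-17] = 0
Adding these up, d/dx[F] = 0 becomes
  (6x + y) + (x + 8y)·y' = 0,
so isolating y',
  dy/dx = -(6x + y)/(x + 8y) = (-6x - y)/(x + 8y)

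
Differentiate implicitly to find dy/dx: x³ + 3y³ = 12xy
Differentiate the relation implicitly: treat y = y(x) and apply the chain rule, so every y-derivative picks up a y' = dy/dx factor.

With everything moved to the left-hand side, differentiate term by term:
  d/dx[x^3] = 3x^2
  d/dx[-12xy] = -12x·y' - 12y
  d/dx[3y^3] = 9y^2·y'

Separating the contributions that come from x directly and those that come through y:
  without y':      3x^2 - 12y
  multiplying y':  -12x + 9y^2

so (3x^2 - 12y) + (-12x + 9y^2)·y' = 0, and therefore
  dy/dx = -(3x^2 - 12y)/(-12x + 9y^2) = (x^2 - 4y)/(4x - 3y^2)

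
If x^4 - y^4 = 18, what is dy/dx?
Differentiate the relation implicitly: treat y = y(x) and apply the chain rule, so every y-derivative picks up a y' = dy/dx factor.

With everything moved to the left-hand side, differentiate term by term:
  d/dx[x^4] = 4x^3
  d/dx[-y^4] = -4y^3·y'
  d/dx[-18] = 0

Separating the contributions that come from x directly and those that come through y:
  without y':      4x^3
  multiplying y':  -4y^3

so (4x^3) + (-4y^3)·y' = 0, and therefore
  dy/dx = -(4x^3)/(-4y^3) = x^3/y^3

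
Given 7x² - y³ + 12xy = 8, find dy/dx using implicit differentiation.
Apply d/dx to both sides, remembering that y depends on x. Each occurrence of y therefore brings in a y' = dy/dx via the chain rule.

With F(x, y) equal to the left-hand side minus the right, differentiate F term by term:
  d/dx[7x^2] = 14x
  d/dx[12xy] = 12x·y' + 12y
  d/dx[-y^3] = -3y^2·y'
  d/dx[-8] = 0
Adding these up, d/dx[F] = 0 becomes
  (14x + 12y) + (12x - 3y^2)·y' = 0,
so isolating y',
  dy/dx = -(14x + 12y)/(12x - 3y^2) = 2(-7x - 6y)/(3(4x - y^2))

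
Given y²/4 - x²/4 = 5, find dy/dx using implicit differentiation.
Apply d/dx to both sides, remembering that y depends on x. Each occurrence of y therefore brings in a y' = dy/dx via the chain rule.

With F(x, y) equal to the left-hand side minus the right, differentiate F term by term:
  d/dx[-x^2/4] = -x/2
  d/dx[y^2/4] = y·y'/2
  d/dx[-5] = 0
Adding these up, d/dx[F] = 0 becomes
  (-x/2) + (y/2)·y' = 0,
so isolating y',
  dy/dx = -(-x/2)/(y/2) = x/y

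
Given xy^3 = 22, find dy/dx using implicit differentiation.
Apply d/dx to both sides, remembering that y depends on x. Each occurrence of y therefore brings in a y' = dy/dx via the chain rule.

With F(x, y) equal to the left-hand side minus the right, differentiate F term by term:
  d/dx[xy^3] = 3xy^2·y' + y^3
  d/dx[-22] = 0
Adding these up, d/dx[F] = 0 becomes
  (y^3) + (3xy^2)·y' = 0,
so isolating y',
  dy/dx = -(y^3)/(3xy^2) = -y/(3x)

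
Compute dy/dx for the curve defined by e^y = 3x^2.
Differentiate the relation implicitly: treat y = y(x) and apply the chain rule, so every y-derivative picks up a y' = dy/dx factor.

With everything moved to the left-hand side, differentiate term by term:
  d/dx[-3x^2] = -6x
  d/dx[e^(y)] = y'·e^(y)

Separating the contributions that come from x directly and those that come through y:
  without y':      -6x
  multiplying y':  e^(y)

so (-6x) + (e^(y))·y' = 0, and therefore
  dy/dx = -(-6x)/(e^(y)) = 6x·e^(-y)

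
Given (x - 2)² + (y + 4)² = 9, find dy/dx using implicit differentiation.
Differentiate both sides with respect to x, treating y as y(x). By the chain rule, any term containing y contributes a factor of y' = dy/dx when we differentiate it.

Move every term to one side and write the relation as F(x, y) = 0. Term by term,
  d/dx[(x - 2)^2] = 2x - 4
  d/dx[(y + 4)^2] = 2·y'(y + 4)
  d/dx[-9] = 0

The pieces without y' make up ∂F/∂x and the coefficient of y' is ∂F/∂y:
  ∂F/∂x = 2x - 4,
  ∂F/∂y = 2y + 8.

Since d/dx[F] = ∂F/∂x + (∂F/∂y)·y' = 0, solve for y':
  (∂F/∂y)·y' = -∂F/∂x
  dy/dx = -(∂F/∂x)/(∂F/∂y) = -(2x - 4)/(2y + 8) = (2 - x)/(y + 4)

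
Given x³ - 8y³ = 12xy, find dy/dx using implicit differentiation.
Apply d/dx to both sides, remembering that y depends on x. Each occurrence of y therefore brings in a y' = dy/dx via the chain rule.

With F(x, y) equal to the left-hand side minus the right, differentiate F term by term:
  d/dx[x^3] = 3x^2
  d/dx[-12xy] = -12x·y' - 12y
  d/dx[-8y^3] = -24y^2·y'
Adding these up, d/dx[F] = 0 becomes
  (3x^2 - 12y) + (-12x - 24y^2)·y' = 0,
so isolating y',
  dy/dx = -(3x^2 - 12y)/(-12x - 24y^2) = (x^2/4 - y)/(x + 2y^2)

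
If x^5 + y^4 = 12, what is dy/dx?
Differentiate the relation implicitly: treat y = y(x) and apply the chain rule, so every y-derivative picks up a y' = dy/dx factor.

With everything moved to the left-hand side, differentiate term by term:
  d/dx[x^5] = 5x^4
  d/dx[y^4] = 4y^3·y'
  d/dx[-12] = 0

Separating the contributions that come from x directly and those that come through y:
  without y':      5x^4
  multiplying y':  4y^3

so (5x^4) + (4y^3)·y' = 0, and therefore
  dy/dx = -(5x^4)/(4y^3) = -5x^4/(4y^3)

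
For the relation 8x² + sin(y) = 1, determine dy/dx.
Apply d/dx to both sides, remembering that y depends on x. Each occurrence of y therefore brings in a y' = dy/dx via the chain rule.

With F(x, y) equal to the left-hand side minus the right, differentiate F term by term:
  d/dx[8x^2] = 16x
  d/dx[sin(y)] = y'·cos(y)
  d/dx[-1] = 0
Adding these up, d/dx[F] = 0 becomes
  (16x) + (cos(y))·y' = 0,
so isolating y',
  dy/dx = -(16x)/(cos(y)) = -16x/cos(y)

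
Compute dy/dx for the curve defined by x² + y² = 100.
Take d/dx of both sides. Since y is implicitly a function of x, the chain rule attaches a y' = dy/dx factor whenever we differentiate through y.

Set F(x, y) = (left side) − (right side), so the curve is F = 0. Differentiating each term of F:
  d/dx[x^2] = 2x
  d/dx[y^2] = 2y·y'
  d/dx[-100] = 0

Collecting, the y'-free part is the partial derivative in x and the y' coefficient is the partial derivative in y:
  ∂F/∂x = 2x
  ∂F/∂y = 2y

so d/dx[F(x, y(x))] = ∂F/∂x + (∂F/∂y)·y' = 0. Rearranging,
  dy/dx = -(∂F/∂x)/(∂F/∂y) = -(2x)/(2y) = -x/y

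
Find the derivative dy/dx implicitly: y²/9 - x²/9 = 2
Differentiate the relation implicitly: treat y = y(x) and apply the chain rule, so every y-derivative picks up a y' = dy/dx factor.

With everything moved to the left-hand side, differentiate term by term:
  d/dx[-x^2/9] = -2x/9
  d/dx[y^2/9] = 2y·y'/9
  d/dx[-2] = 0

Separating the contributions that come from x directly and those that come through y:
  without y':      -2x/9
  multiplying y':  2y/9

so (-2x/9) + (2y/9)·y' = 0, and therefore
  dy/dx = -(-2x/9)/(2y/9) = x/y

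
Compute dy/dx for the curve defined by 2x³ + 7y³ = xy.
Take d/dx of both sides. Since y is implicitly a function of x, the chain rule attaches a y' = dy/dx factor whenever we differentiate through y.

Set F(x, y) = (left side) − (right side), so the curve is F = 0. Differentiating each term of F:
  d/dx[2x^3] = 6x^2
  d/dx[-xy] = -x·y' - y
  d/dx[7y^3] = 21y^2·y'

Collecting, the y'-free part is the partial derivative in x and the y' coefficient is the partial derivative in y:
  ∂F/∂x = 6x^2 - y
  ∂F/∂y = -x + 21y^2

so d/dx[F(x, y(x))] = ∂F/∂x + (∂F/∂y)·y' = 0. Rearranging,
  dy/dx = -(∂F/∂x)/(∂F/∂y) = -(6x^2 - y)/(-x + 21y^2) = (6x^2 - y)/(x - 21y^2)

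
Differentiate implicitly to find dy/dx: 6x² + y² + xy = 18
Take d/dx of both sides. Since y is implicitly a function of x, the chain rule attaches a y' = dy/dx factor whenever we differentiate through y.

Set F(x, y) = (left side) − (right side), so the curve is F = 0. Differentiating each term of F:
  d/dx[6x^2] = 12x
  d/dx[xy] = x·y' + y
  d/dx[y^2] = 2y·y'
  d/dx[-18] = 0

Collecting, the y'-free part is the partial derivative in x and the y' coefficient is the partial derivative in y:
  ∂F/∂x = 12x + y
  ∂F/∂y = x + 2y

so d/dx[F(x, y(x))] = ∂F/∂x + (∂F/∂y)·y' = 0. Rearranging,
  dy/dx = -(∂F/∂x)/(∂F/∂y) = -(12x + y)/(x + 2y) = (-12x - y)/(x + 2y)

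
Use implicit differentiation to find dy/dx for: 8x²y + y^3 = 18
Differentiate the relation implicitly: treat y = y(x) and apply the chain rule, so every y-derivative picks up a y' = dy/dx factor.

With everything moved to the left-hand side, differentiate term by term:
  d/dx[8x^2y] = 8x^2·y' + 16xy
  d/dx[y^3] = 3y^2·y'
  d/dx[-18] = 0

Separating the contributions that come from x directly and those that come through y:
  without y':      16xy
  multiplying y':  8x^2 + 3y^2

so (16xy) + (8x^2 + 3y^2)·y' = 0, and therefore
  dy/dx = -(16xy)/(8x^2 + 3y^2) = -16xy/(8x^2 + 3y^2)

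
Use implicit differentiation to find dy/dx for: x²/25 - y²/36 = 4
Take d/dx of both sides. Since y is implicitly a function of x, the chain rule attaches a y' = dy/dx factor whenever we differentiate through y.

Set F(x, y) = (left side) − (right side), so the curve is F = 0. Differentiating each term of F:
  d/dx[x^2/25] = 2x/25
  d/dx[-y^2/36] = -y·y'/18
  d/dx[-4] = 0

Collecting, the y'-free part is the partial derivative in x and the y' coefficient is the partial derivative in y:
  ∂F/∂x = 2x/25
  ∂F/∂y = -y/18

so d/dx[F(x, y(x))] = ∂F/∂x + (∂F/∂y)·y' = 0. Rearranging,
  dy/dx = -(∂F/∂x)/(∂F/∂y) = -(2x/25)/(-y/18) = 36x/(25y)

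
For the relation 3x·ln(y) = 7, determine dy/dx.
Differentiate the relation implicitly: treat y = y(x) and apply the chain rule, so every y-derivative picks up a y' = dy/dx factor.

With everything moved to the left-hand side, differentiate term by term:
  d/dx[3x·ln(y)] = 3x·y'/y + 3ln(y)
  d/dx[-7] = 0

Separating the contributions that come from x directly and those that come through y:
  without y':      3ln(y)
  multiplying y':  3x/y

so (3ln(y)) + (3x/y)·y' = 0, and therefore
  dy/dx = -(3ln(y))/(3x/y) = -y·ln(y)/x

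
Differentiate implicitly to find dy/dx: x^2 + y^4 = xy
Apply d/dx to both sides, remembering that y depends on x. Each occurrence of y therefore brings in a y' = dy/dx via the chain rule.

With F(x, y) equal to the left-hand side minus the right, differentiate F term by term:
  d/dx[x^2] = 2x
  d/dx[-xy] = -x·y' - y
  d/dx[y^4] = 4y^3·y'
Adding these up, d/dx[F] = 0 becomes
  (2x - y) + (-x + 4y^3)·y' = 0,
so isolating y',
  dy/dx = -(2x - y)/(-x + 4y^3) = (2x - y)/(x - 4y^3)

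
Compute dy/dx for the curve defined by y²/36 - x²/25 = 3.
Differentiate the relation implicitly: treat y = y(x) and apply the chain rule, so every y-derivative picks up a y' = dy/dx factor.

With everything moved to the left-hand side, differentiate term by term:
  d/dx[-x^2/25] = -2x/25
  d/dx[y^2/36] = y·y'/18
  d/dx[-3] = 0

Separating the contributions that come from x directly and those that come through y:
  without y':      -2x/25
  multiplying y':  y/18

so (-2x/25) + (y/18)·y' = 0, and therefore
  dy/dx = -(-2x/25)/(y/18) = 36x/(25y)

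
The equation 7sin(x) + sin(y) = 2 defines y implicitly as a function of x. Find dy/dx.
Differentiate the relation implicitly: treat y = y(x) and apply the chain rule, so every y-derivative picks up a y' = dy/dx factor.

With everything moved to the left-hand side, differentiate term by term:
  d/dx[7sin(x)] = 7cos(x)
  d/dx[sin(y)] = y'·cos(y)
  d/dx[-2] = 0

Separating the contributions that come from x directly and those that come through y:
  without y':      7cos(x)
  multiplying y':  cos(y)

so (7cos(x)) + (cos(y))·y' = 0, and therefore
  dy/dx = -(7cos(x))/(cos(y)) = -7cos(x)/cos(y)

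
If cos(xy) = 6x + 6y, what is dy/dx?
Apply d/dx to both sides, remembering that y depends on x. Each occurrence of y therefore brings in a y' = dy/dx via the chain rule.

With F(x, y) equal to the left-hand side minus the right, differentiate F term by term:
  d/dx[-6x] = -6
  d/dx[-6y] = -6·y'
  d/dx[cos(xy)] = -(x·y' + y)·sin(xy)
Adding these up, d/dx[F] = 0 becomes
  (-y·sin(xy) - 6) + (-x·sin(xy) - 6)·y' = 0,
so isolating y',
  dy/dx = -(-y·sin(xy) - 6)/(-x·sin(xy) - 6) = -(y·sin(xy) + 6)/(x·sin(xy) + 6)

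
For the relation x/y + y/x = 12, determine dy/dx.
Differentiate both sides with respect to x, treating y as y(x). By the chain rule, any term containing y contributes a factor of y' = dy/dx when we differentiate it.

Move every term to one side and write the relation as F(x, y) = 0. Term by term,
  d/dx[x/y] = -x·y'/y^2 + 1/y
  d/dx[y/x] = y'/x - y/x^2
  d/dx[-12] = 0

The pieces without y' make up ∂F/∂x and the coefficient of y' is ∂F/∂y:
  ∂F/∂x = 1/y - y/x^2,
  ∂F/∂y = -x/y^2 + 1/x.

Since d/dx[F] = ∂F/∂x + (∂F/∂y)·y' = 0, solve for y':
  (∂F/∂y)·y' = -∂F/∂x
  dy/dx = -(∂F/∂x)/(∂F/∂y) = -(1/y - y/x^2)/(-x/y^2 + 1/x)
        = -((x - y)(x + y)/(x^2y))/(-(x - y)(x + y)/(xy^2)) = y/x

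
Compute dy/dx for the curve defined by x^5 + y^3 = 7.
Take d/dx of both sides. Since y is implicitly a function of x, the chain rule attaches a y' = dy/dx factor whenever we differentiate through y.

Set F(x, y) = (left side) − (right side), so the curve is F = 0. Differentiating each term of F:
  d/dx[x^5] = 5x^4
  d/dx[y^3] = 3y^2·y'
  d/dx[-7] = 0

Collecting, the y'-free part is the partial derivative in x and the y' coefficient is the partial derivative in y:
  ∂F/∂x = 5x^4
  ∂F/∂y = 3y^2

so d/dx[F(x, y(x))] = ∂F/∂x + (∂F/∂y)·y' = 0. Rearranging,
  dy/dx = -(∂F/∂x)/(∂F/∂y) = -(5x^4)/(3y^2) = -5x^4/(3y^2)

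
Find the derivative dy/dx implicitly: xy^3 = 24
Differentiate the relation implicitly: treat y = y(x) and apply the chain rule, so every y-derivative picks up a y' = dy/dx factor.

With everything moved to the left-hand side, differentiate term by term:
  d/dx[xy^3] = 3xy^2·y' + y^3
  d/dx[-24] = 0

Separating the contributions that come from x directly and those that come through y:
  without y':      y^3
  multiplying y':  3xy^2

so (y^3) + (3xy^2)·y' = 0, and therefore
  dy/dx = -(y^3)/(3xy^2) = -y/(3x)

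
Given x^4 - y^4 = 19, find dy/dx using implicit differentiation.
Take d/dx of both sides. Since y is implicitly a function of x, the chain rule attaches a y' = dy/dx factor whenever we differentiate through y.

Set F(x, y) = (left side) − (right side), so the curve is F = 0. Differentiating each term of F:
  d/dx[x^4] = 4x^3
  d/dx[-y^4] = -4y^3·y'
  d/dx[-19] = 0

Collecting, the y'-free part is the partial derivative in x and the y' coefficient is the partial derivative in y:
  ∂F/∂x = 4x^3
  ∂F/∂y = -4y^3

so d/dx[F(x, y(x))] = ∂F/∂x + (∂F/∂y)·y' = 0. Rearranging,
  dy/dx = -(∂F/∂x)/(∂F/∂y) = -(4x^3)/(-4y^3) = x^3/y^3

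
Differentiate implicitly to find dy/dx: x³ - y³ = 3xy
Take d/dx of both sides. Since y is implicitly a function of x, the chain rule attaches a y' = dy/dx factor whenever we differentiate through y.

Set F(x, y) = (left side) − (right side), so the curve is F = 0. Differentiating each term of F:
  d/dx[x^3] = 3x^2
  d/dx[-3xy] = -3x·y' - 3y
  d/dx[-y^3] = -3y^2·y'

Collecting, the y'-free part is the partial derivative in x and the y' coefficient is the partial derivative in y:
  ∂F/∂x = 3x^2 - 3y
  ∂F/∂y = -3x - 3y^2

so d/dx[F(x, y(x))] = ∂F/∂x + (∂F/∂y)·y' = 0. Rearranging,
  dy/dx = -(∂F/∂x)/(∂F/∂y) = -(3x^2 - 3y)/(-3x - 3y^2) = (x^2 - y)/(x + y^2)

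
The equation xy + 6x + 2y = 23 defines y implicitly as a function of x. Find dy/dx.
Differentiate the relation implicitly: treat y = y(x) and apply the chain rule, so every y-derivative picks up a y' = dy/dx factor.

With everything moved to the left-hand side, differentiate term by term:
  d/dx[xy] = x·y' + y
  d/dx[6x] = 6
  d/dx[2y] = 2·y'
  d/dx[-23] = 0

Separating the contributions that come from x directly and those that come through y:
  without y':      y + 6
  multiplying y':  x + 2

so (y + 6) + (x + 2)·y' = 0, and therefore
  dy/dx = -(y + 6)/(x + 2) = (-y - 6)/(x + 2)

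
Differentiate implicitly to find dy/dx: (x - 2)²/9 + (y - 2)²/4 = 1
Differentiate both sides with respect to x, treating y as y(x). By the chain rule, any term containing y contributes a factor of y' = dy/dx when we differentiate it.

Move every term to one side and write the relation as F(x, y) = 0. Term by term,
  d/dx[(x - 2)^2/9] = 2x/9 - 4/9
  d/dx[(y - 2)^2/4] = y'(y - 2)/2
  d/dx[-1] = 0

The pieces without y' make up ∂F/∂x and the coefficient of y' is ∂F/∂y:
  ∂F/∂x = 2x/9 - 4/9,
  ∂F/∂y = y/2 - 1.

Since d/dx[F] = ∂F/∂x + (∂F/∂y)·y' = 0, solve for y':
  (∂F/∂y)·y' = -∂F/∂x
  dy/dx = -(∂F/∂x)/(∂F/∂y) = -(2x/9 - 4/9)/(y/2 - 1)
        = -(2(x - 2)/9)/((y - 2)/2) = 4(2 - x)/(9(y - 2))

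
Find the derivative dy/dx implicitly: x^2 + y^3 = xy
Differentiate both sides with respect to x, treating y as y(x). By the chain rule, any term containing y contributes a factor of y' = dy/dx when we differentiate it.

Move every term to one side and write the relation as F(x, y) = 0. Term by term,
  d/dx[x^2] = 2x
  d/dx[-xy] = -x·y' - y
  d/dx[y^3] = 3y^2·y'

The pieces without y' make up ∂F/∂x and the coefficient of y' is ∂F/∂y:
  ∂F/∂x = 2x - y,
  ∂F/∂y = -x + 3y^2.

Since d/dx[F] = ∂F/∂x + (∂F/∂y)·y' = 0, solve for y':
  (∂F/∂y)·y' = -∂F/∂x
  dy/dx = -(∂F/∂x)/(∂F/∂y) = -(2x - y)/(-x + 3y^2) = (2x - y)/(x - 3y^2)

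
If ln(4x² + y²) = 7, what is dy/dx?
Apply d/dx to both sides, remembering that y depends on x. Each occurrence of y therefore brings in a y' = dy/dx via the chain rule.

With F(x, y) equal to the left-hand side minus the right, differentiate F term by term:
  d/dx[ln(4x^2 + y^2)] = (8x + 2y·y')/(4x^2 + y^2)
  d/dx[-7] = 0
Adding these up, d/dx[F] = 0 becomes
  (8x/(4x^2 + y^2)) + (2y/(4x^2 + y^2))·y' = 0,
so isolating y',
  dy/dx = -(8x/(4x^2 + y^2))/(2y/(4x^2 + y^2)) = -4x/y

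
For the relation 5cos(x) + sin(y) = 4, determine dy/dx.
Apply d/dx to both sides, remembering that y depends on x. Each occurrence of y therefore brings in a y' = dy/dx via the chain rule.

With F(x, y) equal to the left-hand side minus the right, differentiate F term by term:
  d/dx[sin(y)] = y'·cos(y)
  d/dx[5cos(x)] = -5sin(x)
  d/dx[-4] = 0
Adding these up, d/dx[F] = 0 becomes
  (-5sin(x)) + (cos(y))·y' = 0,
so isolating y',
  dy/dx = -(-5sin(x))/(cos(y)) = 5sin(x)/cos(y)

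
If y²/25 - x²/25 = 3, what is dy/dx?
Take d/dx of both sides. Since y is implicitly a function of x, the chain rule attaches a y' = dy/dx factor whenever we differentiate through y.

Set F(x, y) = (left side) − (right side), so the curve is F = 0. Differentiating each term of F:
  d/dx[-x^2/25] = -2x/25
  d/dx[y^2/25] = 2y·y'/25
  d/dx[-3] = 0

Collecting, the y'-free part is the partial derivative in x and the y' coefficient is the partial derivative in y:
  ∂F/∂x = -2x/25
  ∂F/∂y = 2y/25

so d/dx[F(x, y(x))] = ∂F/∂x + (∂F/∂y)·y' = 0. Rearranging,
  dy/dx = -(∂F/∂x)/(∂F/∂y) = -(-2x/25)/(2y/25) = x/y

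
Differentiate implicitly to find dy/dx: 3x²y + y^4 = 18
Apply d/dx to both sides, remembering that y depends on x. Each occurrence of y therefore brings in a y' = dy/dx via the chain rule.

With F(x, y) equal to the left-hand side minus the right, differentiate F term by term:
  d/dx[3x^2y] = 3x^2·y' + 6xy
  d/dx[y^4] = 4y^3·y'
  d/dx[-18] = 0
Adding these up, d/dx[F] = 0 becomes
  (6xy) + (3x^2 + 4y^3)·y' = 0,
so isolating y',
  dy/dx = -(6xy)/(3x^2 + 4y^3) = -6xy/(3x^2 + 4y^3)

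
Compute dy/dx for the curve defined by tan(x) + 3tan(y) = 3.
Differentiate both sides with respect to x, treating y as y(x). By the chain rule, any term containing y contributes a factor of y' = dy/dx when we differentiate it.

Move every term to one side and write the relation as F(x, y) = 0. Term by term,
  d/dx[tan(x)] = tan(x)^2 + 1
  d/dx[3tan(y)] = 3·y'(tan(y)^2 + 1)
  d/dx[-3] = 0

The pieces without y' make up ∂F/∂x and the coefficient of y' is ∂F/∂y:
  ∂F/∂x = tan(x)^2 + 1,
  ∂F/∂y = 3tan(y)^2 + 3.

Since d/dx[F] = ∂F/∂x + (∂F/∂y)·y' = 0, solve for y':
  (∂F/∂y)·y' = -∂F/∂x
  dy/dx = -(∂F/∂x)/(∂F/∂y) = -(tan(x)^2 + 1)/(3tan(y)^2 + 3) = -cos(y)^2/(3cos(x)^2)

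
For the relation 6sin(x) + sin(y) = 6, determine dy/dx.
Take d/dx of both sides. Since y is implicitly a function of x, the chain rule attaches a y' = dy/dx factor whenever we differentiate through y.

Set F(x, y) = (left side) − (right side), so the curve is F = 0. Differentiating each term of F:
  d/dx[6sin(x)] = 6cos(x)
  d/dx[sin(y)] = y'·cos(y)
  d/dx[-6] = 0

Collecting, the y'-free part is the partial derivative in x and the y' coefficient is the partial derivative in y:
  ∂F/∂x = 6cos(x)
  ∂F/∂y = cos(y)

so d/dx[F(x, y(x))] = ∂F/∂x + (∂F/∂y)·y' = 0. Rearranging,
  dy/dx = -(∂F/∂x)/(∂F/∂y) = -(6cos(x))/(cos(y)) = -6cos(x)/cos(y)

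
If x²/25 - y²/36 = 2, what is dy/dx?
Differentiate the relation implicitly: treat y = y(x) and apply the chain rule, so every y-derivative picks up a y' = dy/dx factor.

With everything moved to the left-hand side, differentiate term by term:
  d/dx[x^2/25] = 2x/25
  d/dx[-y^2/36] = -y·y'/18
  d/dx[-2] = 0

Separating the contributions that come from x directly and those that come through y:
  without y':      2x/25
  multiplying y':  -y/18

so (2x/25) + (-y/18)·y' = 0, and therefore
  dy/dx = -(2x/25)/(-y/18) = 36x/(25y)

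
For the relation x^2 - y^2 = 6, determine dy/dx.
Differentiate the relation implicitly: treat y = y(x) and apply the chain rule, so every y-derivative picks up a y' = dy/dx factor.

With everything moved to the left-hand side, differentiate term by term:
  d/dx[x^2] = 2x
  d/dx[-y^2] = -2y·y'
  d/dx[-6] = 0

Separating the contributions that come from x directly and those that come through y:
  without y':      2x
  multiplying y':  -2y

so (2x) + (-2y)·y' = 0, and therefore
  dy/dx = -(2x)/(-2y) = x/y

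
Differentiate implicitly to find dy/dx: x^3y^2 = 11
Differentiate both sides with respect to x, treating y as y(x). By the chain rule, any term containing y contributes a factor of y' = dy/dx when we differentiate it.

Move every term to one side and write the relation as F(x, y) = 0. Term by term,
  d/dx[x^3y^2] = 2x^3y·y' + 3x^2y^2
  d/dx[-11] = 0

The pieces without y' make up ∂F/∂x and the coefficient of y' is ∂F/∂y:
  ∂F/∂x = 3x^2y^2,
  ∂F/∂y = 2x^3y.

Since d/dx[F] = ∂F/∂x + (∂F/∂y)·y' = 0, solve for y':
  (∂F/∂y)·y' = -∂F/∂x
  dy/dx = -(∂F/∂x)/(∂F/∂y) = -(3x^2y^2)/(2x^3y) = -3y/(2x)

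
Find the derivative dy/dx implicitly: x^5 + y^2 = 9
Apply d/dx to both sides, remembering that y depends on x. Each occurrence of y therefore brings in a y' = dy/dx via the chain rule.

With F(x, y) equal to the left-hand side minus the right, differentiate F term by term:
  d/dx[x^5] = 5x^4
  d/dx[y^2] = 2y·y'
  d/dx[-9] = 0
Adding these up, d/dx[F] = 0 becomes
  (5x^4) + (2y)·y' = 0,
so isolating y',
  dy/dx = -(5x^4)/(2y) = -5x^4/(2y)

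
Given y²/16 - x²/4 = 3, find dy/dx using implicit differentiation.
Take d/dx of both sides. Since y is implicitly a function of x, the chain rule attaches a y' = dy/dx factor whenever we differentiate through y.

Set F(x, y) = (left side) − (right side), so the curve is F = 0. Differentiating each term of F:
  d/dx[-x^2/4] = -x/2
  d/dx[y^2/16] = y·y'/8
  d/dx[-3] = 0

Collecting, the y'-free part is the partial derivative in x and the y' coefficient is the partial derivative in y:
  ∂F/∂x = -x/2
  ∂F/∂y = y/8

so d/dx[F(x, y(x))] = ∂F/∂x + (∂F/∂y)·y' = 0. Rearranging,
  dy/dx = -(∂F/∂x)/(∂F/∂y) = -(-x/2)/(y/8) = 4x/y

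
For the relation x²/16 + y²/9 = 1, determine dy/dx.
Take d/dx of both sides. Since y is implicitly a function of x, the chain rule attaches a y' = dy/dx factor whenever we differentiate through y.

Set F(x, y) = (left side) − (right side), so the curve is F = 0. Differentiating each term of F:
  d/dx[x^2/16] = x/8
  d/dx[y^2/9] = 2y·y'/9
  d/dx[-1] = 0

Collecting, the y'-free part is the partial derivative in x and the y' coefficient is the partial derivative in y:
  ∂F/∂x = x/8
  ∂F/∂y = 2y/9

so d/dx[F(x, y(x))] = ∂F/∂x + (∂F/∂y)·y' = 0. Rearranging,
  dy/dx = -(∂F/∂x)/(∂F/∂y) = -(x/8)/(2y/9) = -9x/(16y)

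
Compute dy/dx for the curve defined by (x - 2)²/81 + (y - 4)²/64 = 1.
Apply d/dx to both sides, remembering that y depends on x. Each occurrence of y therefore brings in a y' = dy/dx via the chain rule.

With F(x, y) equal to the left-hand side minus the right, differentiate F term by term:
  d/dx[(x - 2)^2/81] = 2x/81 - 4/81
  d/dx[(y - 4)^2/64] = y'(y - 4)/32
  d/dx[-1] = 0
Adding these up, d/dx[F] = 0 becomes
  (2x/81 - 4/81) + (y/32 - 1/8)·y' = 0,
so isolating y',
  dy/dx = -(2x/81 - 4/81)/(y/32 - 1/8)
        = -(2(x - 2)/81)/((y - 4)/32) = 64(2 - x)/(81(y - 4))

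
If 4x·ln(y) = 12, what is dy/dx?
Differentiate the relation implicitly: treat y = y(x) and apply the chain rule, so every y-derivative picks up a y' = dy/dx factor.

With everything moved to the left-hand side, differentiate term by term:
  d/dx[4x·ln(y)] = 4x·y'/y + 4ln(y)
  d/dx[-12] = 0

Separating the contributions that come from x directly and those that come through y:
  without y':      4ln(y)
  multiplying y':  4x/y

so (4ln(y)) + (4x/y)·y' = 0, and therefore
  dy/dx = -(4ln(y))/(4x/y) = -y·ln(y)/x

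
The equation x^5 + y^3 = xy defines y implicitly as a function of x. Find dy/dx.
Differentiate both sides with respect to x, treating y as y(x). By the chain rule, any term containing y contributes a factor of y' = dy/dx when we differentiate it.

Move every term to one side and write the relation as F(x, y) = 0. Term by term,
  d/dx[x^5] = 5x^4
  d/dx[-xy] = -x·y' - y
  d/dx[y^3] = 3y^2·y'

The pieces without y' make up ∂F/∂x and the coefficient of y' is ∂F/∂y:
  ∂F/∂x = 5x^4 - y,
  ∂F/∂y = -x + 3y^2.

Since d/dx[F] = ∂F/∂x + (∂F/∂y)·y' = 0, solve for y':
  (∂F/∂y)·y' = -∂F/∂x
  dy/dx = -(∂F/∂x)/(∂F/∂y) = -(5x^4 - y)/(-x + 3y^2) = (5x^4 - y)/(x - 3y^2)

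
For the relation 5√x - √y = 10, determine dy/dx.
Differentiate both sides with respect to x, treating y as y(x). By the chain rule, any term containing y contributes a factor of y' = dy/dx when we differentiate it.

Move every term to one side and write the relation as F(x, y) = 0. Term by term,
  d/dx[5√(x)] = 5/(2√(x))
  d/dx[-√(y)] = -y'/(2√(y))
  d/dx[-10] = 0

The pieces without y' make up ∂F/∂x and the coefficient of y' is ∂F/∂y:
  ∂F/∂x = 5/(2√(x)),
  ∂F/∂y = -1/(2√(y)).

Since d/dx[F] = ∂F/∂x + (∂F/∂y)·y' = 0, solve for y':
  (∂F/∂y)·y' = -∂F/∂x
  dy/dx = -(∂F/∂x)/(∂F/∂y) = -(5/(2√(x)))/(-1/(2√(y))) = 5√(y)/√(x)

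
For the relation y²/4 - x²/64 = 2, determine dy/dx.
Apply d/dx to both sides, remembering that y depends on x. Each occurrence of y therefore brings in a y' = dy/dx via the chain rule.

With F(x, y) equal to the left-hand side minus the right, differentiate F term by term:
  d/dx[-x^2/64] = -x/32
  d/dx[y^2/4] = y·y'/2
  d/dx[-2] = 0
Adding these up, d/dx[F] = 0 becomes
  (-x/32) + (y/2)·y' = 0,
so isolating y',
  dy/dx = -(-x/32)/(y/2) = x/(16y)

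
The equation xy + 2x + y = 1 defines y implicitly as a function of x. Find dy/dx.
Differentiate both sides with respect to x, treating y as y(x). By the chain rule, any term containing y contributes a factor of y' = dy/dx when we differentiate it.

Move every term to one side and write the relation as F(x, y) = 0. Term by term,
  d/dx[xy] = x·y' + y
  d/dx[2x] = 2
  d/dx[y] = y'
  d/dx[-1] = 0

The pieces without y' make up ∂F/∂x and the coefficient of y' is ∂F/∂y:
  ∂F/∂x = y + 2,
  ∂F/∂y = x + 1.

Since d/dx[F] = ∂F/∂x + (∂F/∂y)·y' = 0, solve for y':
  (∂F/∂y)·y' = -∂F/∂x
  dy/dx = -(∂F/∂x)/(∂F/∂y) = -(y + 2)/(x + 1) = (-y - 2)/(x + 1)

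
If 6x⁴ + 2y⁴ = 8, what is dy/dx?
Take d/dx of both sides. Since y is implicitly a function of x, the chain rule attaches a y' = dy/dx factor whenever we differentiate through y.

Set F(x, y) = (left side) − (right side), so the curve is F = 0. Differentiating each term of F:
  d/dx[6x^4] = 24x^3
  d/dx[2y^4] = 8y^3·y'
  d/dx[-8] = 0

Collecting, the y'-free part is the partial derivative in x and the y' coefficient is the partial derivative in y:
  ∂F/∂x = 24x^3
  ∂F/∂y = 8y^3

so d/dx[F(x, y(x))] = ∂F/∂x + (∂F/∂y)·y' = 0. Rearranging,
  dy/dx = -(∂F/∂x)/(∂F/∂y) = -(24x^3)/(8y^3) = -3x^3/y^3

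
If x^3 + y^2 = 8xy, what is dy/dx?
Apply d/dx to both sides, remembering that y depends on x. Each occurrence of y therefore brings in a y' = dy/dx via the chain rule.

With F(x, y) equal to the left-hand side minus the right, differentiate F term by term:
  d/dx[x^3] = 3x^2
  d/dx[-8xy] = -8x·y' - 8y
  d/dx[y^2] = 2y·y'
Adding these up, d/dx[F] = 0 becomes
  (3x^2 - 8y) + (-8x + 2y)·y' = 0,
so isolating y',
  dy/dx = -(3x^2 - 8y)/(-8x + 2y) = (3x^2 - 8y)/(2(4x - y))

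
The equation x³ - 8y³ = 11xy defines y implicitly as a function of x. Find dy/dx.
Differentiate the relation implicitly: treat y = y(x) and apply the chain rule, so every y-derivative picks up a y' = dy/dx factor.

With everything moved to the left-hand side, differentiate term by term:
  d/dx[x^3] = 3x^2
  d/dx[-11xy] = -11x·y' - 11y
  d/dx[-8y^3] = -24y^2·y'

Separating the contributions that come from x directly and those that come through y:
  without y':      3x^2 - 11y
  multiplying y':  -11x - 24y^2

so (3x^2 - 11y) + (-11x - 24y^2)·y' = 0, and therefore
  dy/dx = -(3x^2 - 11y)/(-11x - 24y^2) = (3x^2 - 11y)/(11x + 24y^2)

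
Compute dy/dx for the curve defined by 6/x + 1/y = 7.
Apply d/dx to both sides, remembering that y depends on x. Each occurrence of y therefore brings in a y' = dy/dx via the chain rule.

With F(x, y) equal to the left-hand side minus the right, differentiate F term by term:
  d/dx[1/y] = -y'/y^2
  d/dx[6/x] = -6/x^2
  d/dx[-7] = 0
Adding these up, d/dx[F] = 0 becomes
  (-6/x^2) + (-1/y^2)·y' = 0,
so isolating y',
  dy/dx = -(-6/x^2)/(-1/y^2) = -6y^2/x^2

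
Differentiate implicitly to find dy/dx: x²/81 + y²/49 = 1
Apply d/dx to both sides, remembering that y depends on x. Each occurrence of y therefore brings in a y' = dy/dx via the chain rule.

With F(x, y) equal to the left-hand side minus the right, differentiate F term by term:
  d/dx[x^2/81] = 2x/81
  d/dx[y^2/49] = 2y·y'/49
  d/dx[-1] = 0
Adding these up, d/dx[F] = 0 becomes
  (2x/81) + (2y/49)·y' = 0,
so isolating y',
  dy/dx = -(2x/81)/(2y/49) = -49x/(81y)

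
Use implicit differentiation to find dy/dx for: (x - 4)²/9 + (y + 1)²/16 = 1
Differentiate both sides with respect to x, treating y as y(x). By the chain rule, any term containing y contributes a factor of y' = dy/dx when we differentiate it.

Move every term to one side and write the relation as F(x, y) = 0. Term by term,
  d/dx[(x - 4)^2/9] = 2x/9 - 8/9
  d/dx[(y + 1)^2/16] = y'(y + 1)/8
  d/dx[-1] = 0

The pieces without y' make up ∂F/∂x and the coefficient of y' is ∂F/∂y:
  ∂F/∂x = 2x/9 - 8/9,
  ∂F/∂y = y/8 + 1/8.

Since d/dx[F] = ∂F/∂x + (∂F/∂y)·y' = 0, solve for y':
  (∂F/∂y)·y' = -∂F/∂x
  dy/dx = -(∂F/∂x)/(∂F/∂y) = -(2x/9 - 8/9)/(y/8 + 1/8)
        = -(2(x - 4)/9)/((y + 1)/8) = 16(4 - x)/(9(y + 1))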